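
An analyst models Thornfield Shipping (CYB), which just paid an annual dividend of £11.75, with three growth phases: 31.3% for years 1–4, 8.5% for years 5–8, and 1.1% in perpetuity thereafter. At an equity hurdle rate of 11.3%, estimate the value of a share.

£361.41

Three-stage DDM. Project D₁…D_8; terminal Gordon value at t=8 with g = 0.011; discount at r = 0.113.
D_1 = 15.4277
D_2 = 20.2566
D_3 = 26.5970
D_4 = 34.9218
D_5 = 37.8902
D_6 = 41.1108
D_7 = 44.6053
D_8 = 48.3967
TV_8 = 48.9291/(0.113−0.011) = 479.6967
P₀ = Σ Dₜ/(1+r)ᵗ + TV_8/(1+r)^8 = 361.4135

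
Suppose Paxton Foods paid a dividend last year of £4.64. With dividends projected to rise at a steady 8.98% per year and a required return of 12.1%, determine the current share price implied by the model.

£162.07

Gordon growth model: P₀ = D₁/(r − g). D₁ = 4.64 × (1 + 0.0898) = 5.0567.
P₀ = 5.0567 / (0.121 − 0.0898) = 5.0567 / 0.0312 = 162.0728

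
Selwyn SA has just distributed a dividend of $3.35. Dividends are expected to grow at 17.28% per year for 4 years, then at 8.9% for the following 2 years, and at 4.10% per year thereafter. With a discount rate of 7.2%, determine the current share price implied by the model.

$193.00

Three-stage DDM. Project D₁…D_6; terminal Gordon value at t=6 with g = 0.041; discount at r = 0.072.
D_1 = 3.9289
D_2 = 4.6078
D_3 = 5.4040
D_4 = 6.3378
D_5 = 6.9019
D_6 = 7.5162
TV_6 = 7.8243/(0.072−0.041) = 252.3977
P₀ = Σ Dₜ/(1+r)ᵗ + TV_6/(1+r)^6 = 192.9975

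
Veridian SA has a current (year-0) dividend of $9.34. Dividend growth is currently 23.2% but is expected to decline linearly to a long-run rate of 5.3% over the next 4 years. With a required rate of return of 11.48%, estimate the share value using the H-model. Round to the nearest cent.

$213.25

H-model: P₀ = D₀[(1+g_L) + H(g_S−g_L)]/(r−g_L), with H = 4/2 = 2.
P₀ = 9.34 × [(1+0.053) + 2×(0.232−0.053)] / (0.1148−0.053)
   = 9.34 × 1.4110 / 0.0618 = 213.2482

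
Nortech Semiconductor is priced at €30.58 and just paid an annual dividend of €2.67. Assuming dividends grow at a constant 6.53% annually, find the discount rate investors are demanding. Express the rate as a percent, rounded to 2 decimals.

15.83%

Rearranging the constant-growth DDM: r = D₁/P₀ + g.
D₁ = 2.67 × (1 + 0.0653) = 2.8444.
r = 2.8444 / 30.58 + 0.0653 = 0.09301 + 0.0653 = 0.15831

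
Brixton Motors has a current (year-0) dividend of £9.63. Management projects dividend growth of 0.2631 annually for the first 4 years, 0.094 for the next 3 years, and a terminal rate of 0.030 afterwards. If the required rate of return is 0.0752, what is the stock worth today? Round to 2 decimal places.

£555.78

Three-stage DDM. Project D₁…D_7; terminal Gordon value at t=7 with g = 0.03; discount at r = 0.0752.
D_1 = 12.1637
D_2 = 15.3639
D_3 = 19.4062
D_4 = 24.5119
D_5 = 26.8160
D_6 = 29.3367
D_7 = 32.0944
TV_7 = 33.0572/(0.0752−0.03) = 731.3546
P₀ = Σ Dₜ/(1+r)ᵗ + TV_7/(1+r)^7 = 555.7794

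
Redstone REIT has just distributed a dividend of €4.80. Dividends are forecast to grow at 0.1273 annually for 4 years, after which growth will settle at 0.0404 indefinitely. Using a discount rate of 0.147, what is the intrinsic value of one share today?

€62.10

Two-stage DDM. Project D₁…D_4 at 0.1273, terminal growth 0.0404, discount at r = 0.147.
D_1 = 5.4110
D_2 = 6.0999
D_3 = 6.8764
D_4 = 7.7517
Terminal value at t=4: TV = D_5/(r−g) = 8.0649/(0.147−0.0404) = 75.6558
P₀ = 5.4110/(1+0.147)^1 + 6.0999/(1+0.147)^2 + 6.8764/(1+0.147)^3 + 7.7517/(1+0.147)^4 + 75.6558/(1+0.147)^4 = 62.1004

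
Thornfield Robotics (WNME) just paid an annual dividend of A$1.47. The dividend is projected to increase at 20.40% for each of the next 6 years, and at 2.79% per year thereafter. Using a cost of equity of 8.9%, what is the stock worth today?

Two-stage DDM. Project D₁…D_6 at 0.204, terminal growth 0.0279, discount at r = 0.089.
D_1 = 1.7699
D_2 = 2.1309
D_3 = 2.5656
D_4 = 3.0890
D_5 = 3.7192
D_6 = 4.4779
Terminal value at t=6: TV = D_7/(r−g) = 4.6029/(0.089−0.0279) = 75.3331
P₀ = 1.7699/(1+0.089)^1 + 2.1309/(1+0.089)^2 + 2.5656/(1+0.089)^3 + 3.0890/(1+0.089)^4 + 3.7192/(1+0.089)^5 + 4.4779/(1+0.089)^6 + 75.3331/(1+0.089)^6 = 57.8850

A$57.88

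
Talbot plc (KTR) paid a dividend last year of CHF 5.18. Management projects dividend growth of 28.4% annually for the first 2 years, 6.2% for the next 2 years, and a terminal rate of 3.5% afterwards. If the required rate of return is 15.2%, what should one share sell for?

CHF 71.99

Three-stage DDM. Project D₁…D_4; terminal Gordon value at t=4 with g = 0.035; discount at r = 0.152.
D_1 = 6.6511
D_2 = 8.5400
D_3 = 9.0695
D_4 = 9.6318
TV_4 = 9.9689/(0.152−0.035) = 85.2047
P₀ = Σ Dₜ/(1+r)ᵗ + TV_4/(1+r)^4 = 71.9885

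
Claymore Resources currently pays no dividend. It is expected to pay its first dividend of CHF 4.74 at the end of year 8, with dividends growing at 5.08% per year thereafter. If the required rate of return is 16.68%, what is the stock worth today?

CHF 13.88

Deferred-dividend DDM. At t=7 the remaining stream is a growing perpetuity with first payment D_8 = 4.74.
V_7 = D_8/(r−g) = 4.74/(0.1668−0.0508) = 40.8621
P₀ = V_7/(1+r)^7 = 40.8621/(1+0.1668)^7 = 13.8786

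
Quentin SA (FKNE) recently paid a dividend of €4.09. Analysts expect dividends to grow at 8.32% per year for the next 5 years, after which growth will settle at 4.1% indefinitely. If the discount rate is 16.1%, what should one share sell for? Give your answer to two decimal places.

€41.77

Two-stage DDM. Project D₁…D_5 at 0.0832, terminal growth 0.041, discount at r = 0.161.
D_1 = 4.4303
D_2 = 4.7989
D_3 = 5.1982
D_4 = 5.6306
D_5 = 6.0991
Terminal value at t=5: TV = D_6/(r−g) = 6.3492/(0.161−0.041) = 52.9098
P₀ = 4.4303/(1+0.161)^1 + 4.7989/(1+0.161)^2 + 5.1982/(1+0.161)^3 + 5.6306/(1+0.161)^4 + 6.0991/(1+0.161)^5 + 52.9098/(1+0.161)^5 = 41.7710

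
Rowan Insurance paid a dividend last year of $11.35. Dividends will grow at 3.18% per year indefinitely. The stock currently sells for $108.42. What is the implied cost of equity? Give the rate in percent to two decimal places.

Rearranging the constant-growth DDM: r = D₁/P₀ + g.
D₁ = 11.35 × (1 + 0.0318) = 11.7109.
r = 11.7109 / 108.42 + 0.0318 = 0.10801 + 0.0318 = 0.13981

13.98%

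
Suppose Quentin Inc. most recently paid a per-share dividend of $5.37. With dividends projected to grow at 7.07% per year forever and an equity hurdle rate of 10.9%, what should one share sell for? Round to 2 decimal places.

$150.12

Gordon growth model: P₀ = D₁/(r − g). D₁ = 5.37 × (1 + 0.0707) = 5.7497.
P₀ = 5.7497 / (0.109 − 0.0707) = 5.7497 / 0.0383 = 150.1216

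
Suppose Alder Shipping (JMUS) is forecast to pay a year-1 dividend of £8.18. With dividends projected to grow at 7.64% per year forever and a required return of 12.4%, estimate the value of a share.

Gordon growth model: P₀ = D₁/(r − g), with D₁ = 8.18 given directly.
P₀ = 8.1800 / (0.124 − 0.0764) = 8.1800 / 0.0476 = 171.8487

£171.85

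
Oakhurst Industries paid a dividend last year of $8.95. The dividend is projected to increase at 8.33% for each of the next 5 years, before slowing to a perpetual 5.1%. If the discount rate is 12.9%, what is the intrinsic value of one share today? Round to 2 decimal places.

$137.69

Two-stage DDM. Project D₁…D_5 at 0.0833, terminal growth 0.051, discount at r = 0.129.
D_1 = 9.6955
D_2 = 10.5032
D_3 = 11.3781
D_4 = 12.3259
D_5 = 13.3526
Terminal value at t=5: TV = D_6/(r−g) = 14.0336/(0.129−0.051) = 179.9181
P₀ = 9.6955/(1+0.129)^1 + 10.5032/(1+0.129)^2 + 11.3781/(1+0.129)^3 + 12.3259/(1+0.129)^4 + 13.3526/(1+0.129)^5 + 179.9181/(1+0.129)^5 = 137.6859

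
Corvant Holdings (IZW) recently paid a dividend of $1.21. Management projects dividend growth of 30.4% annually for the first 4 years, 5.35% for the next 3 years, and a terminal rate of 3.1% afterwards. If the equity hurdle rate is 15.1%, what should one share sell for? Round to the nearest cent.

Three-stage DDM. Project D₁…D_7; terminal Gordon value at t=7 with g = 0.031; discount at r = 0.151.
D_1 = 1.5778
D_2 = 2.0575
D_3 = 2.6830
D_4 = 3.4986
D_5 = 3.6858
D_6 = 3.8830
D_7 = 4.0907
TV_7 = 4.2175/(0.151−0.031) = 35.1461
P₀ = Σ Dₜ/(1+r)ᵗ + TV_7/(1+r)^7 = 24.8324

$24.83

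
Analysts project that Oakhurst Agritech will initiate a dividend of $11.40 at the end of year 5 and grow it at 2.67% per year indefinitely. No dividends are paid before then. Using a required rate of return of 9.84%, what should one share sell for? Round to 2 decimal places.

Deferred-dividend DDM. At t=4 the remaining stream is a growing perpetuity with first payment D_5 = 11.40.
V_4 = D_5/(r−g) = 11.40/(0.0984−0.0267) = 158.9958
P₀ = V_4/(1+r)^4 = 158.9958/(1+0.0984)^4 = 109.2304

$109.23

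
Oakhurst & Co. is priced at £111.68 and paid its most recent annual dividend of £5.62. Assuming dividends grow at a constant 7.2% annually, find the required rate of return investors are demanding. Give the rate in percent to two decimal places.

12.59%

Rearranging the constant-growth DDM: r = D₁/P₀ + g.
D₁ = 5.62 × (1 + 0.072) = 6.0246.
r = 6.0246 / 111.68 + 0.072 = 0.05395 + 0.072 = 0.12595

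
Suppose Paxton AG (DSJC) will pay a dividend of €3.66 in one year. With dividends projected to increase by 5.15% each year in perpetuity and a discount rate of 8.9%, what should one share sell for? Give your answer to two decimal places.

€97.60

Gordon growth model: P₀ = D₁/(r − g), with D₁ = 3.66 given directly.
P₀ = 3.6600 / (0.089 − 0.0515) = 3.6600 / 0.0375 = 97.6000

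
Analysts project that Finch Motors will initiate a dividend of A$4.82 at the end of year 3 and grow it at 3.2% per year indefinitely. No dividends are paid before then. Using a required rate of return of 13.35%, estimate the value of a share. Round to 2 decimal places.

Deferred-dividend DDM. At t=2 the remaining stream is a growing perpetuity with first payment D_3 = 4.82.
V_2 = D_3/(r−g) = 4.82/(0.1335−0.032) = 47.4877
P₀ = V_2/(1+r)^2 = 47.4877/(1+0.1335)^2 = 36.9605

A$36.96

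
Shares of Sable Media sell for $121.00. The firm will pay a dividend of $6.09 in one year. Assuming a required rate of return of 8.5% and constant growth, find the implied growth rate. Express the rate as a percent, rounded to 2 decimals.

From P₀ = D₁/(r − g), the implied growth is g = r − D₁/P₀.
g = 0.085 − 6.09/121.00 = 0.085 − 0.05033 = 0.03467

3.47%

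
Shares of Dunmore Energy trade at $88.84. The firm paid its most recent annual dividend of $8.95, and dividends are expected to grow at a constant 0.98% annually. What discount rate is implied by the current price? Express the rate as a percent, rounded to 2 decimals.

11.15%

Rearranging the constant-growth DDM: r = D₁/P₀ + g.
D₁ = 8.95 × (1 + 0.0098) = 9.0377.
r = 9.0377 / 88.84 + 0.0098 = 0.10173 + 0.0098 = 0.11153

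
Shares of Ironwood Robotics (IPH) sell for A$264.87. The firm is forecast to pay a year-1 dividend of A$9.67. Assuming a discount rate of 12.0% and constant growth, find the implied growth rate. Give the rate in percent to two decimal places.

From P₀ = D₁/(r − g), the implied growth is g = r − D₁/P₀.
g = 0.12 − 9.67/264.87 = 0.12 − 0.03651 = 0.08349

8.35%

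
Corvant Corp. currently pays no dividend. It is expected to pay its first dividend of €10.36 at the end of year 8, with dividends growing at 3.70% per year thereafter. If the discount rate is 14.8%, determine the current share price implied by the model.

€35.52

Deferred-dividend DDM. At t=7 the remaining stream is a growing perpetuity with first payment D_8 = 10.36.
V_7 = D_8/(r−g) = 10.36/(0.148−0.037) = 93.3333
P₀ = V_7/(1+r)^7 = 93.3333/(1+0.148)^7 = 35.5176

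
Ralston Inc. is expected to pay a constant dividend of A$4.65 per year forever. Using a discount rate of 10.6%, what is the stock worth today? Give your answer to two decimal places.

Zero-growth DDM (perpetuity): P₀ = D/r = 4.65 / 0.106 = 43.8679

A$43.87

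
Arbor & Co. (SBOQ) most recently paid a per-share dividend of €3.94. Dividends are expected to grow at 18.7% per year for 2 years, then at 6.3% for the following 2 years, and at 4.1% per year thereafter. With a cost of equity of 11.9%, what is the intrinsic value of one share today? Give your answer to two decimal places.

Three-stage DDM. Project D₁…D_4; terminal Gordon value at t=4 with g = 0.041; discount at r = 0.119.
D_1 = 4.6768
D_2 = 5.5513
D_3 = 5.9011
D_4 = 6.2728
TV_4 = 6.5300/(0.119−0.041) = 83.7183
P₀ = Σ Dₜ/(1+r)ᵗ + TV_4/(1+r)^4 = 70.2201

€70.22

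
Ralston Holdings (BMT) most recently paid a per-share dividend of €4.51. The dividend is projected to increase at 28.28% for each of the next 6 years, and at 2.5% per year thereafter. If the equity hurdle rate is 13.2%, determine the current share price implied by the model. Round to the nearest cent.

€134.38

Two-stage DDM. Project D₁…D_6 at 0.2828, terminal growth 0.025, discount at r = 0.132.
D_1 = 5.7854
D_2 = 7.4215
D_3 = 9.5204
D_4 = 12.2127
D_5 = 15.6665
D_6 = 20.0970
Terminal value at t=6: TV = D_7/(r−g) = 20.5994/(0.132−0.025) = 192.5176
P₀ = 5.7854/(1+0.132)^1 + 7.4215/(1+0.132)^2 + 9.5204/(1+0.132)^3 + 12.2127/(1+0.132)^4 + 15.6665/(1+0.132)^5 + 20.0970/(1+0.132)^6 + 192.5176/(1+0.132)^6 = 134.3763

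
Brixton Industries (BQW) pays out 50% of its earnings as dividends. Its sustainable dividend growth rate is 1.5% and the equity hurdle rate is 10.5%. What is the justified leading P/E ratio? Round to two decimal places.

5.56

Justified leading P/E = b/(r−g) = 0.50/(0.105−0.015) = 5.5556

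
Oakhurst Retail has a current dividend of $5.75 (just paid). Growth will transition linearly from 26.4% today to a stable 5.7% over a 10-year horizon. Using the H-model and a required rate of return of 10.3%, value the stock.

$261.50

H-model: P₀ = D₀[(1+g_L) + H(g_S−g_L)]/(r−g_L), with H = 10/2 = 5.
P₀ = 5.75 × [(1+0.057) + 5×(0.264−0.057)] / (0.103−0.057)
   = 5.75 × 2.0920 / 0.046 = 261.5000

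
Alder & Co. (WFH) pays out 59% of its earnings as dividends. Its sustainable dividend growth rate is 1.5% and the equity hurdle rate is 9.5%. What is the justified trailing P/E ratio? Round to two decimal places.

Justified trailing P/E = b(1+g)/(r−g) = 0.59×(1+0.015)/(0.095−0.015) = 7.4856

7.49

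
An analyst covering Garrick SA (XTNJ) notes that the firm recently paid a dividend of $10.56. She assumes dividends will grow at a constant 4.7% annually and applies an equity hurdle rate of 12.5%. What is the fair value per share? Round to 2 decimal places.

Gordon growth model: P₀ = D₁/(r − g). D₁ = 10.56 × (1 + 0.047) = 11.0563.
P₀ = 11.0563 / (0.125 − 0.047) = 11.0563 / 0.078 = 141.7477

$141.75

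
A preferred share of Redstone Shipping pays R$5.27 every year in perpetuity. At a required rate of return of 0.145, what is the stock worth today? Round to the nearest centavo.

Zero-growth DDM (perpetuity): P₀ = D/r = 5.27 / 0.145 = 36.3448

R$36.34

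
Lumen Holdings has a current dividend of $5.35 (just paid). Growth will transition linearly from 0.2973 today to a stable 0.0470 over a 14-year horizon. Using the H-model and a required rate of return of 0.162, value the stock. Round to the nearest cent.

H-model: P₀ = D₀[(1+g_L) + H(g_S−g_L)]/(r−g_L), with H = 14/2 = 7.
P₀ = 5.35 × [(1+0.047) + 7×(0.2973−0.047)] / (0.162−0.047)
   = 5.35 × 2.7991 / 0.115 = 130.2190

$130.22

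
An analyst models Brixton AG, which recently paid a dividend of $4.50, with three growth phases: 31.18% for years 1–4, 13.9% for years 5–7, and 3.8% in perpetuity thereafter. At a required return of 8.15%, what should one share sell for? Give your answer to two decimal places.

Three-stage DDM. Project D₁…D_7; terminal Gordon value at t=7 with g = 0.038; discount at r = 0.0815.
D_1 = 5.9031
D_2 = 7.7437
D_3 = 10.1582
D_4 = 13.3255
D_5 = 15.1777
D_6 = 17.2874
D_7 = 19.6904
TV_7 = 20.4386/(0.0815−0.038) = 469.8533
P₀ = Σ Dₜ/(1+r)ᵗ + TV_7/(1+r)^7 = 333.7938

$333.79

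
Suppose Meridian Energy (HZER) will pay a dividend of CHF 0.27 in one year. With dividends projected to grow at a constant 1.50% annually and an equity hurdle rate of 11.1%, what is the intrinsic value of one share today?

CHF 2.81

Gordon growth model: P₀ = D₁/(r − g), with D₁ = 0.27 given directly.
P₀ = 0.2700 / (0.111 − 0.015) = 0.2700 / 0.096 = 2.8125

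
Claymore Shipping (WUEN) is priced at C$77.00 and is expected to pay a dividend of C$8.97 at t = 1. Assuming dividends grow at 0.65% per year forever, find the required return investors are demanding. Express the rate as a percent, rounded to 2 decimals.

12.30%

Rearranging the constant-growth DDM: r = D₁/P₀ + g.
r = 8.9700 / 77.00 + 0.0065 = 0.11649 + 0.0065 = 0.12299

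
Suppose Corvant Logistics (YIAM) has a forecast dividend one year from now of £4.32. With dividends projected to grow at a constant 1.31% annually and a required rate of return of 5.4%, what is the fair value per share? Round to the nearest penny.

Gordon growth model: P₀ = D₁/(r − g), with D₁ = 4.32 given directly.
P₀ = 4.3200 / (0.054 − 0.0131) = 4.3200 / 0.0409 = 105.6235

£105.62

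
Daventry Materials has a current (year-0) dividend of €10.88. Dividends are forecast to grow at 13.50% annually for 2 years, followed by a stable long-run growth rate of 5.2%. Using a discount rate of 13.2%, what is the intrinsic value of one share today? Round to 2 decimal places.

€165.68

Two-stage DDM. Project D₁…D_2 at 0.135, terminal growth 0.052, discount at r = 0.132.
D_1 = 12.3488
D_2 = 14.0159
Terminal value at t=2: TV = D_3/(r−g) = 14.7447/(0.132−0.052) = 184.3089
P₀ = 12.3488/(1+0.132)^1 + 14.0159/(1+0.132)^2 + 184.3089/(1+0.132)^2 = 165.6779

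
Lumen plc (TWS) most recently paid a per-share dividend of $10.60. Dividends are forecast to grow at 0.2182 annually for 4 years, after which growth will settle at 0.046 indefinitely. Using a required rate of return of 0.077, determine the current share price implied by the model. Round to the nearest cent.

$643.69

Two-stage DDM. Project D₁…D_4 at 0.2182, terminal growth 0.046, discount at r = 0.077.
D_1 = 12.9129
D_2 = 15.7305
D_3 = 19.1629
D_4 = 23.3443
Terminal value at t=4: TV = D_5/(r−g) = 24.4181/(0.077−0.046) = 787.6808
P₀ = 12.9129/(1+0.077)^1 + 15.7305/(1+0.077)^2 + 19.1629/(1+0.077)^3 + 23.3443/(1+0.077)^4 + 787.6808/(1+0.077)^4 = 643.6885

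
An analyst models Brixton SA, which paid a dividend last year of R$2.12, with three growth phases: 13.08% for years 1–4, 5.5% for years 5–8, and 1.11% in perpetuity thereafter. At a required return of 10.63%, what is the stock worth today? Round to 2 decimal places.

R$37.52

Three-stage DDM. Project D₁…D_8; terminal Gordon value at t=8 with g = 0.0111; discount at r = 0.1063.
D_1 = 2.3973
D_2 = 2.7109
D_3 = 3.0654
D_4 = 3.4664
D_5 = 3.6571
D_6 = 3.8582
D_7 = 4.0704
D_8 = 4.2943
TV_8 = 4.3419/(0.1063−0.0111) = 45.6085
P₀ = Σ Dₜ/(1+r)ᵗ + TV_8/(1+r)^8 = 37.5186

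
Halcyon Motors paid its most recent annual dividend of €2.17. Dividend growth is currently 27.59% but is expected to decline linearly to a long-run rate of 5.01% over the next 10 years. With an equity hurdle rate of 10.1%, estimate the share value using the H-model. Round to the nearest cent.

€92.90

H-model: P₀ = D₀[(1+g_L) + H(g_S−g_L)]/(r−g_L), with H = 10/2 = 5.
P₀ = 2.17 × [(1+0.0501) + 5×(0.2759−0.0501)] / (0.101−0.0501)
   = 2.17 × 2.1791 / 0.0509 = 92.9007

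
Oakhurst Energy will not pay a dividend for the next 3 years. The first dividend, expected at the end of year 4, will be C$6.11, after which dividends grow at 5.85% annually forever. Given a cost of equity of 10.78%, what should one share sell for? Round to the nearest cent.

Deferred-dividend DDM. At t=3 the remaining stream is a growing perpetuity with first payment D_4 = 6.11.
V_3 = D_4/(r−g) = 6.11/(0.1078−0.0585) = 123.9351
P₀ = V_3/(1+r)^3 = 123.9351/(1+0.1078)^3 = 91.1612

C$91.16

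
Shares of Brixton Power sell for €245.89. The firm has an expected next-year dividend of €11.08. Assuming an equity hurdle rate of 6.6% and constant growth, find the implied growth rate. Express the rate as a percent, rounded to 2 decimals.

From P₀ = D₁/(r − g), the implied growth is g = r − D₁/P₀.
g = 0.066 − 11.08/245.89 = 0.066 − 0.04506 = 0.02094

2.09%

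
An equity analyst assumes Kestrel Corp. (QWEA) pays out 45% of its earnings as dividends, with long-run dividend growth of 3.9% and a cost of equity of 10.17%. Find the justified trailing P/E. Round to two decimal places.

Justified trailing P/E = b(1+g)/(r−g) = 0.45×(1+0.039)/(0.1017−0.039) = 7.4569

7.46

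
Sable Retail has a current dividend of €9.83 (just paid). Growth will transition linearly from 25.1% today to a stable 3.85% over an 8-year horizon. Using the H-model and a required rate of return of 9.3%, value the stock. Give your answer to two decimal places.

H-model: P₀ = D₀[(1+g_L) + H(g_S−g_L)]/(r−g_L), with H = 8/2 = 4.
P₀ = 9.83 × [(1+0.0385) + 4×(0.251−0.0385)] / (0.093−0.0385)
   = 9.83 × 1.8885 / 0.0545 = 340.6230

€340.62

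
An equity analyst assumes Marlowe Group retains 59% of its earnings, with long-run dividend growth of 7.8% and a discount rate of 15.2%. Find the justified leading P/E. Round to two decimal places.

Payout ratio b = 1 − 0.59 = 0.41.
Justified leading P/E = b/(r−g) = 0.41/(0.152−0.078) = 5.5405

5.54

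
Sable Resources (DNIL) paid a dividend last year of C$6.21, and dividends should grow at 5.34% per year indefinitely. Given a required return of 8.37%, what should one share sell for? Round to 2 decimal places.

Gordon growth model: P₀ = D₁/(r − g). D₁ = 6.21 × (1 + 0.0534) = 6.5416.
P₀ = 6.5416 / (0.0837 − 0.0534) = 6.5416 / 0.0303 = 215.8949

C$215.89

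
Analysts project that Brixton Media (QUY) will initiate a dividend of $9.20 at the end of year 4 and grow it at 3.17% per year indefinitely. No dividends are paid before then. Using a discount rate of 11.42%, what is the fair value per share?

Deferred-dividend DDM. At t=3 the remaining stream is a growing perpetuity with first payment D_4 = 9.20.
V_3 = D_4/(r−g) = 9.20/(0.1142−0.0317) = 111.5152
P₀ = V_3/(1+r)^3 = 111.5152/(1+0.1142)^3 = 80.6203

$80.62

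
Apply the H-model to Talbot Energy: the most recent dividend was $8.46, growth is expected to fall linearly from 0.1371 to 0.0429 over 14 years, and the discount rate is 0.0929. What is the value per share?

H-model: P₀ = D₀[(1+g_L) + H(g_S−g_L)]/(r−g_L), with H = 14/2 = 7.
P₀ = 8.46 × [(1+0.0429) + 7×(0.1371−0.0429)] / (0.0929−0.0429)
   = 8.46 × 1.7023 / 0.05 = 288.0292

$288.03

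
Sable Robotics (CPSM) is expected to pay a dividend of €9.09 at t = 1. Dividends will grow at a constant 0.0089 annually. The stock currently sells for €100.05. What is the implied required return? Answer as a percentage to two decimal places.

Rearranging the constant-growth DDM: r = D₁/P₀ + g.
r = 9.0900 / 100.05 + 0.0089 = 0.09085 + 0.0089 = 0.09975

9.98%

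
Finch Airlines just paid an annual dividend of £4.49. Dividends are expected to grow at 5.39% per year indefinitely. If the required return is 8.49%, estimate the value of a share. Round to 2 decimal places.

Gordon growth model: P₀ = D₁/(r − g). D₁ = 4.49 × (1 + 0.0539) = 4.7320.
P₀ = 4.7320 / (0.0849 − 0.0539) = 4.7320 / 0.031 = 152.6455

£152.65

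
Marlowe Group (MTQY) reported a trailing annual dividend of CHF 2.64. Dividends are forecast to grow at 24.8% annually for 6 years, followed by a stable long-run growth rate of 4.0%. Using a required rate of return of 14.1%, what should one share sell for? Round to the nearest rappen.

CHF 68.48

Two-stage DDM. Project D₁…D_6 at 0.248, terminal growth 0.04, discount at r = 0.141.
D_1 = 3.2947
D_2 = 4.1118
D_3 = 5.1315
D_4 = 6.4042
D_5 = 7.9924
D_6 = 9.9745
Terminal value at t=6: TV = D_7/(r−g) = 10.3735/(0.141−0.04) = 102.7078
P₀ = 3.2947/(1+0.141)^1 + 4.1118/(1+0.141)^2 + 5.1315/(1+0.141)^3 + 6.4042/(1+0.141)^4 + 7.9924/(1+0.141)^5 + 9.9745/(1+0.141)^6 + 102.7078/(1+0.141)^6 = 68.4790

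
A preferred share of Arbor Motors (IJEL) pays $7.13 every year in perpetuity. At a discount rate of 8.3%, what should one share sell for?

Zero-growth DDM (perpetuity): P₀ = D/r = 7.13 / 0.083 = 85.9036

$85.90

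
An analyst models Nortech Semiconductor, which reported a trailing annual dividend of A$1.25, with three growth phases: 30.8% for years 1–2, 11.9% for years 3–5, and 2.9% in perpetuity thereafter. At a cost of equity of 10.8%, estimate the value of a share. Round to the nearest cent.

Three-stage DDM. Project D₁…D_5; terminal Gordon value at t=5 with g = 0.029; discount at r = 0.108.
D_1 = 1.6350
D_2 = 2.1386
D_3 = 2.3931
D_4 = 2.6778
D_5 = 2.9965
TV_5 = 3.0834/(0.108−0.029) = 39.0305
P₀ = Σ Dₜ/(1+r)ᵗ + TV_5/(1+r)^5 = 31.9206

A$31.92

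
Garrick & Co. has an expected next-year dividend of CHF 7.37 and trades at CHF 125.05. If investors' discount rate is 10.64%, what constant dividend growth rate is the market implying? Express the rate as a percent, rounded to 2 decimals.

4.75%

From P₀ = D₁/(r − g), the implied growth is g = r − D₁/P₀.
g = 0.1064 − 7.37/125.05 = 0.1064 − 0.05894 = 0.04746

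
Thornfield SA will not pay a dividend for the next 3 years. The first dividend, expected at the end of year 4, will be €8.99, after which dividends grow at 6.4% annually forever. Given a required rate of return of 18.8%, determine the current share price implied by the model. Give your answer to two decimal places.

€43.24

Deferred-dividend DDM. At t=3 the remaining stream is a growing perpetuity with first payment D_4 = 8.99.
V_3 = D_4/(r−g) = 8.99/(0.188−0.064) = 72.5000
P₀ = V_3/(1+r)^3 = 72.5000/(1+0.188)^3 = 43.2403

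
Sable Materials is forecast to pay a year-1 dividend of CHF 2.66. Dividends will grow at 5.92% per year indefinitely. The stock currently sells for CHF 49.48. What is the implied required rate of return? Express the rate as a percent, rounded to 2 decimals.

Rearranging the constant-growth DDM: r = D₁/P₀ + g.
r = 2.6600 / 49.48 + 0.0592 = 0.05376 + 0.0592 = 0.11296

11.30%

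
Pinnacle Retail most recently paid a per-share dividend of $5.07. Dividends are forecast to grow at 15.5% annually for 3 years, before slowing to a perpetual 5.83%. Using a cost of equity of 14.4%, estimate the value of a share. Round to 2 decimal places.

$79.94

Two-stage DDM. Project D₁…D_3 at 0.155, terminal growth 0.0583, discount at r = 0.144.
D_1 = 5.8559
D_2 = 6.7635
D_3 = 7.8119
Terminal value at t=3: TV = D_4/(r−g) = 8.2673/(0.144−0.0583) = 96.4677
P₀ = 5.8559/(1+0.144)^1 + 6.7635/(1+0.144)^2 + 7.8119/(1+0.144)^3 + 96.4677/(1+0.144)^3 = 79.9367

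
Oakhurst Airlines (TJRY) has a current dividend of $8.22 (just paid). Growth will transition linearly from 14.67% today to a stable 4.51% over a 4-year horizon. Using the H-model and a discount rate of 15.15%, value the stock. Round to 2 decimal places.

H-model: P₀ = D₀[(1+g_L) + H(g_S−g_L)]/(r−g_L), with H = 4/2 = 2.
P₀ = 8.22 × [(1+0.0451) + 2×(0.1467−0.0451)] / (0.1515−0.0451)
   = 8.22 × 1.2483 / 0.1064 = 96.4382

$96.44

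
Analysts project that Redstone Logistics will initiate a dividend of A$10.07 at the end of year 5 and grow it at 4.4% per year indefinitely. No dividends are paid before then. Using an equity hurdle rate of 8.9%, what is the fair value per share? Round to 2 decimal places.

A$159.11

Deferred-dividend DDM. At t=4 the remaining stream is a growing perpetuity with first payment D_5 = 10.07.
V_4 = D_5/(r−g) = 10.07/(0.089−0.044) = 223.7778
P₀ = V_4/(1+r)^4 = 223.7778/(1+0.089)^4 = 159.1129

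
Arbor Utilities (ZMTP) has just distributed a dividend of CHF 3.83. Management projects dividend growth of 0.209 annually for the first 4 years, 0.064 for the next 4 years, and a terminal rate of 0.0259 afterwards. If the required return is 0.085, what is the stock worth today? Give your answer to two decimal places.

Three-stage DDM. Project D₁…D_8; terminal Gordon value at t=8 with g = 0.0259; discount at r = 0.085.
D_1 = 4.6305
D_2 = 5.5982
D_3 = 6.7683
D_4 = 8.1828
D_5 = 8.7065
D_6 = 9.2638
D_7 = 9.8566
D_8 = 10.4875
TV_8 = 10.7591/(0.085−0.0259) = 182.0489
P₀ = Σ Dₜ/(1+r)ᵗ + TV_8/(1+r)^8 = 137.5111

CHF 137.51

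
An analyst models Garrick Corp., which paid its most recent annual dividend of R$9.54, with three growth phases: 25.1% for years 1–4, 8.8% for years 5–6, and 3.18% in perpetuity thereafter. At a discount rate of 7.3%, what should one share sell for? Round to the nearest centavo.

R$546.71

Three-stage DDM. Project D₁…D_6; terminal Gordon value at t=6 with g = 0.0318; discount at r = 0.073.
D_1 = 11.9345
D_2 = 14.9301
D_3 = 18.6776
D_4 = 23.3656
D_5 = 25.4218
D_6 = 27.6589
TV_6 = 28.5385/(0.073−0.0318) = 692.6817
P₀ = Σ Dₜ/(1+r)ᵗ + TV_6/(1+r)^6 = 546.7071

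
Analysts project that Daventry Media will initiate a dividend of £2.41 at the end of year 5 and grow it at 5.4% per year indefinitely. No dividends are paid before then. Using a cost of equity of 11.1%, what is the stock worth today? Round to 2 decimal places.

£27.75

Deferred-dividend DDM. At t=4 the remaining stream is a growing perpetuity with first payment D_5 = 2.41.
V_4 = D_5/(r−g) = 2.41/(0.111−0.054) = 42.2807
P₀ = V_4/(1+r)^4 = 42.2807/(1+0.111)^4 = 27.7515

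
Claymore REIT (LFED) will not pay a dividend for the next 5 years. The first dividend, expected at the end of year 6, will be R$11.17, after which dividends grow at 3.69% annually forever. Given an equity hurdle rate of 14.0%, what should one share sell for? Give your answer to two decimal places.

Deferred-dividend DDM. At t=5 the remaining stream is a growing perpetuity with first payment D_6 = 11.17.
V_5 = D_6/(r−g) = 11.17/(0.14−0.0369) = 108.3414
P₀ = V_5/(1+r)^5 = 108.3414/(1+0.14)^5 = 56.2691

R$56.27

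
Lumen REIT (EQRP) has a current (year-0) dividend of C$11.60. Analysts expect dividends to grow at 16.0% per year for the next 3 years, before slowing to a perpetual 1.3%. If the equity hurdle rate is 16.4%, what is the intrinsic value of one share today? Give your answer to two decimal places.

C$111.58

Two-stage DDM. Project D₁…D_3 at 0.16, terminal growth 0.013, discount at r = 0.164.
D_1 = 13.4560
D_2 = 15.6090
D_3 = 18.1064
Terminal value at t=3: TV = D_4/(r−g) = 18.3418/(0.164−0.013) = 121.4687
P₀ = 13.4560/(1+0.164)^1 + 15.6090/(1+0.164)^2 + 18.1064/(1+0.164)^3 + 121.4687/(1+0.164)^3 = 111.5817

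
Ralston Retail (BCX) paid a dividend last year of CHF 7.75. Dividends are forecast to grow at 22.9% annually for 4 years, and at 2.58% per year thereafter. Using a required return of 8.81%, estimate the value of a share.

CHF 250.11

Two-stage DDM. Project D₁…D_4 at 0.229, terminal growth 0.0258, discount at r = 0.0881.
D_1 = 9.5248
D_2 = 11.7059
D_3 = 14.3866
D_4 = 17.6811
Terminal value at t=4: TV = D_5/(r−g) = 18.1373/(0.0881−0.0258) = 291.1279
P₀ = 9.5248/(1+0.0881)^1 + 11.7059/(1+0.0881)^2 + 14.3866/(1+0.0881)^3 + 17.6811/(1+0.0881)^4 + 291.1279/(1+0.0881)^4 = 250.1081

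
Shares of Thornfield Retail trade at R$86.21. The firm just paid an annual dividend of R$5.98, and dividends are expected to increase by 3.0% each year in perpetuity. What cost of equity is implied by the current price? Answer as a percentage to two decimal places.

10.14%

Rearranging the constant-growth DDM: r = D₁/P₀ + g.
D₁ = 5.98 × (1 + 0.03) = 6.1594.
r = 6.1594 / 86.21 + 0.03 = 0.07145 + 0.03 = 0.10145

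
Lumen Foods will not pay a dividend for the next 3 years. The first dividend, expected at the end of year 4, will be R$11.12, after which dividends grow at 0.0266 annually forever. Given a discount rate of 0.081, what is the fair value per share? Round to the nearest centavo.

Deferred-dividend DDM. At t=3 the remaining stream is a growing perpetuity with first payment D_4 = 11.12.
V_3 = D_4/(r−g) = 11.12/(0.081−0.0266) = 204.4118
P₀ = V_3/(1+r)^3 = 204.4118/(1+0.081)^3 = 161.8187

R$161.82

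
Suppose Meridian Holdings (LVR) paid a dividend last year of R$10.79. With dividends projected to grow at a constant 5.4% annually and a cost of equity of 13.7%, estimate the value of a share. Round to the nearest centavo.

R$137.02

Gordon growth model: P₀ = D₁/(r − g). D₁ = 10.79 × (1 + 0.054) = 11.3727.
P₀ = 11.3727 / (0.137 − 0.054) = 11.3727 / 0.083 = 137.0200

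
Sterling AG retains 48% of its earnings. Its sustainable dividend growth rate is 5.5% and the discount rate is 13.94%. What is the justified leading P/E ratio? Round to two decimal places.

Payout ratio b = 1 − 0.48 = 0.52.
Justified leading P/E = b/(r−g) = 0.52/(0.1394−0.055) = 6.1611

6.16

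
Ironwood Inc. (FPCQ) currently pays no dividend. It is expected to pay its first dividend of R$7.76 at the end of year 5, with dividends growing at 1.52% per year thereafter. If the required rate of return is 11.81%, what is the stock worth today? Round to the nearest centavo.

R$48.25

Deferred-dividend DDM. At t=4 the remaining stream is a growing perpetuity with first payment D_5 = 7.76.
V_4 = D_5/(r−g) = 7.76/(0.1181−0.0152) = 75.4130
P₀ = V_4/(1+r)^4 = 75.4130/(1+0.1181)^4 = 48.2529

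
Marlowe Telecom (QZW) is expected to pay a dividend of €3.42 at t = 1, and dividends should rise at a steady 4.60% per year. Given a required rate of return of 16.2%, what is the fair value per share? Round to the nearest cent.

€29.48

Gordon growth model: P₀ = D₁/(r − g), with D₁ = 3.42 given directly.
P₀ = 3.4200 / (0.162 − 0.046) = 3.4200 / 0.116 = 29.4828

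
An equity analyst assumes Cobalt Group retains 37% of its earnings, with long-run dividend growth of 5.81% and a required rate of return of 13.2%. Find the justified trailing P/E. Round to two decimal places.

9.02

Payout ratio b = 1 − 0.37 = 0.63.
Justified trailing P/E = b(1+g)/(r−g) = 0.63×(1+0.0581)/(0.132−0.0581) = 9.0203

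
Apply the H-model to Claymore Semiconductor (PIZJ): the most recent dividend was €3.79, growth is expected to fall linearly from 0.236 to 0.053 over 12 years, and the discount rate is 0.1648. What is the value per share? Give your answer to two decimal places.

H-model: P₀ = D₀[(1+g_L) + H(g_S−g_L)]/(r−g_L), with H = 12/2 = 6.
P₀ = 3.79 × [(1+0.053) + 6×(0.236−0.053)] / (0.1648−0.053)
   = 3.79 × 2.1510 / 0.1118 = 72.9185

€72.92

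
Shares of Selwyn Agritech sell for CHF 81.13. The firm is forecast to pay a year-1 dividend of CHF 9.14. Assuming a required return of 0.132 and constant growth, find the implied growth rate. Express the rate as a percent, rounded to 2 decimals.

1.93%

From P₀ = D₁/(r − g), the implied growth is g = r − D₁/P₀.
g = 0.132 − 9.14/81.13 = 0.132 − 0.11266 = 0.01934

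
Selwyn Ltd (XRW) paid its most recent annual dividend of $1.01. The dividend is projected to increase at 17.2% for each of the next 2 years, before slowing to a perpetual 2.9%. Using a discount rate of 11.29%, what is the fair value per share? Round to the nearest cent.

$15.92

Two-stage DDM. Project D₁…D_2 at 0.172, terminal growth 0.029, discount at r = 0.1129.
D_1 = 1.1837
D_2 = 1.3873
Terminal value at t=2: TV = D_3/(r−g) = 1.4276/(0.1129−0.029) = 17.0149
P₀ = 1.1837/(1+0.1129)^1 + 1.3873/(1+0.1129)^2 + 17.0149/(1+0.1129)^2 = 15.9216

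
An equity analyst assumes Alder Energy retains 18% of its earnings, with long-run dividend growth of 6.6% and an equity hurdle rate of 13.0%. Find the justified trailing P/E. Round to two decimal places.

13.66

Payout ratio b = 1 − 0.18 = 0.82.
Justified trailing P/E = b(1+g)/(r−g) = 0.82×(1+0.066)/(0.13−0.066) = 13.6581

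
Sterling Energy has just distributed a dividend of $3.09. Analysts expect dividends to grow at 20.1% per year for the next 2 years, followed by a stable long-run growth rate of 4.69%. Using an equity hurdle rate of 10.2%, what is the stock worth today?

Two-stage DDM. Project D₁…D_2 at 0.201, terminal growth 0.0469, discount at r = 0.102.
D_1 = 3.7111
D_2 = 4.4570
Terminal value at t=2: TV = D_3/(r−g) = 4.6661/(0.102−0.0469) = 84.6834
P₀ = 3.7111/(1+0.102)^1 + 4.4570/(1+0.102)^2 + 84.6834/(1+0.102)^2 = 76.7702

$76.77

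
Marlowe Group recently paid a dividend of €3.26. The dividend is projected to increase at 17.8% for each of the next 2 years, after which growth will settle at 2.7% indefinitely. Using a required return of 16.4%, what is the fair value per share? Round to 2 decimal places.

€31.67

Two-stage DDM. Project D₁…D_2 at 0.178, terminal growth 0.027, discount at r = 0.164.
D_1 = 3.8403
D_2 = 4.5238
Terminal value at t=2: TV = D_3/(r−g) = 4.6460/(0.164−0.027) = 33.9124
P₀ = 3.8403/(1+0.164)^1 + 4.5238/(1+0.164)^2 + 33.9124/(1+0.164)^2 = 31.6676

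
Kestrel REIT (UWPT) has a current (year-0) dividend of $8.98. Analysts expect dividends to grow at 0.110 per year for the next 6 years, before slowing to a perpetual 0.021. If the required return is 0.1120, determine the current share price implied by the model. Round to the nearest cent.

$153.21

Two-stage DDM. Project D₁…D_6 at 0.11, terminal growth 0.021, discount at r = 0.112.
D_1 = 9.9678
D_2 = 11.0643
D_3 = 12.2813
D_4 = 13.6323
D_5 = 15.1318
D_6 = 16.7963
Terminal value at t=6: TV = D_7/(r−g) = 17.1490/(0.112−0.021) = 188.4510
P₀ = 9.9678/(1+0.112)^1 + 11.0643/(1+0.112)^2 + 12.2813/(1+0.112)^3 + 13.6323/(1+0.112)^4 + 15.1318/(1+0.112)^5 + 16.7963/(1+0.112)^6 + 188.4510/(1+0.112)^6 = 153.2131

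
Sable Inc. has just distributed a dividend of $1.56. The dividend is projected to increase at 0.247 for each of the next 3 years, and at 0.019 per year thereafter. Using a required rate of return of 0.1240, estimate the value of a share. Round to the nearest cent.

Two-stage DDM. Project D₁…D_3 at 0.247, terminal growth 0.019, discount at r = 0.124.
D_1 = 1.9453
D_2 = 2.4258
D_3 = 3.0250
Terminal value at t=3: TV = D_4/(r−g) = 3.0825/(0.124−0.019) = 29.3568
P₀ = 1.9453/(1+0.124)^1 + 2.4258/(1+0.124)^2 + 3.0250/(1+0.124)^3 + 29.3568/(1+0.124)^3 = 26.4543

$26.45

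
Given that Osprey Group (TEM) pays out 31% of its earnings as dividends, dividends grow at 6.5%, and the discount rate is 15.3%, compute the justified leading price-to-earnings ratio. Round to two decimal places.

Justified leading P/E = b/(r−g) = 0.31/(0.153−0.065) = 3.5227

3.52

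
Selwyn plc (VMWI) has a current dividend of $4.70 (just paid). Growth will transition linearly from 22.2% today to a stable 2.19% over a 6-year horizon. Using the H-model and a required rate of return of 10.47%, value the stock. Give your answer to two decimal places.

H-model: P₀ = D₀[(1+g_L) + H(g_S−g_L)]/(r−g_L), with H = 6/2 = 3.
P₀ = 4.70 × [(1+0.0219) + 3×(0.222−0.0219)] / (0.1047−0.0219)
   = 4.70 × 1.6222 / 0.0828 = 92.0814

$92.08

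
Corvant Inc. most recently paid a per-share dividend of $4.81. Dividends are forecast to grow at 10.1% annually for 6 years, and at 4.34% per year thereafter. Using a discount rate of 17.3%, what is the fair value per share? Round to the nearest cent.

$49.74

Two-stage DDM. Project D₁…D_6 at 0.101, terminal growth 0.0434, discount at r = 0.173.
D_1 = 5.2958
D_2 = 5.8307
D_3 = 6.4196
D_4 = 7.0680
D_5 = 7.7818
D_6 = 8.5678
Terminal value at t=6: TV = D_7/(r−g) = 8.9396/(0.173−0.0434) = 68.9787
P₀ = 5.2958/(1+0.173)^1 + 5.8307/(1+0.173)^2 + 6.4196/(1+0.173)^3 + 7.0680/(1+0.173)^4 + 7.7818/(1+0.173)^5 + 8.5678/(1+0.173)^6 + 68.9787/(1+0.173)^6 = 49.7372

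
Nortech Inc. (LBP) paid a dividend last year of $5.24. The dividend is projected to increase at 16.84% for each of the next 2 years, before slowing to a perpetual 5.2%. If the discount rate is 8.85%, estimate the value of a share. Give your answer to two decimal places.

Two-stage DDM. Project D₁…D_2 at 0.1684, terminal growth 0.052, discount at r = 0.0885.
D_1 = 6.1224
D_2 = 7.1534
Terminal value at t=2: TV = D_3/(r−g) = 7.5254/(0.0885−0.052) = 206.1756
P₀ = 6.1224/(1+0.0885)^1 + 7.1534/(1+0.0885)^2 + 206.1756/(1+0.0885)^2 = 185.6746

$185.67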